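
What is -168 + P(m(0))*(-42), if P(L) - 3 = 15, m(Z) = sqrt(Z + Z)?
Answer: -924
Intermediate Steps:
m(Z) = sqrt(2)*sqrt(Z) (m(Z) = sqrt(2*Z) = sqrt(2)*sqrt(Z))
P(L) = 18 (P(L) = 3 + 15 = 18)
-168 + P(m(0))*(-42) = -168 + 18*(-42) = -168 - 756 = -924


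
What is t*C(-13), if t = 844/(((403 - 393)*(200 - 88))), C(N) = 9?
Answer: 1899/280 ≈ 6.7821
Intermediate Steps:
t = 211/280 (t = 844/((10*112)) = 844/1120 = 844*(1/1120) = 211/280 ≈ 0.75357)
t*C(-13) = (211/280)*9 = 1899/280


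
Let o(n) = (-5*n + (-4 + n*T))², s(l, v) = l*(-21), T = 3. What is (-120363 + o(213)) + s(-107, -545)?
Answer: 66784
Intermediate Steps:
s(l, v) = -21*l
o(n) = (-4 - 2*n)² (o(n) = (-5*n + (-4 + n*3))² = (-5*n + (-4 + 3*n))² = (-4 - 2*n)²)
(-120363 + o(213)) + s(-107, -545) = (-120363 + 4*(2 + 213)²) - 21*(-107) = (-120363 + 4*215²) + 2247 = (-120363 + 4*46225) + 2247 = (-120363 + 184900) + 2247 = 64537 + 2247 = 66784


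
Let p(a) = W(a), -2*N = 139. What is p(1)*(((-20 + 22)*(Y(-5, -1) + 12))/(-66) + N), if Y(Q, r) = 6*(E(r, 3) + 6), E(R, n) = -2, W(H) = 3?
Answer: -4659/22 ≈ -211.77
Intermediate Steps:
N = -139/2 (N = -1/2*139 = -139/2 ≈ -69.500)
Y(Q, r) = 24 (Y(Q, r) = 6*(-2 + 6) = 6*4 = 24)
p(a) = 3
p(1)*(((-20 + 22)*(Y(-5, -1) + 12))/(-66) + N) = 3*(((-20 + 22)*(24 + 12))/(-66) - 139/2) = 3*((2*36)*(-1/66) - 139/2) = 3*(72*(-1/66) - 139/2) = 3*(-12/11 - 139/2) = 3*(-1553/22) = -4659/22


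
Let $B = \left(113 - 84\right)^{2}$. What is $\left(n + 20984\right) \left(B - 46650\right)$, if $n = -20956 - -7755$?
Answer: $-356531447$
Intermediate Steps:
$B = 841$ ($B = 29^{2} = 841$)
$n = -13201$ ($n = -20956 + 7755 = -13201$)
$\left(n + 20984\right) \left(B - 46650\right) = \left(-13201 + 20984\right) \left(841 - 46650\right) = 7783 \left(-45809\right) = -356531447$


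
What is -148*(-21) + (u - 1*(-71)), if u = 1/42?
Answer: 133519/42 ≈ 3179.0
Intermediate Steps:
u = 1/42 ≈ 0.023810
-148*(-21) + (u - 1*(-71)) = -148*(-21) + (1/42 - 1*(-71)) = 3108 + (1/42 + 71) = 3108 + 2983/42 = 133519/42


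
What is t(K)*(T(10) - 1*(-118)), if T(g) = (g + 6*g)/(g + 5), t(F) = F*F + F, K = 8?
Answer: 8832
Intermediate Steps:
t(F) = F + F² (t(F) = F² + F = F + F²)
T(g) = 7*g/(5 + g) (T(g) = (7*g)/(5 + g) = 7*g/(5 + g))
t(K)*(T(10) - 1*(-118)) = (8*(1 + 8))*(7*10/(5 + 10) - 1*(-118)) = (8*9)*(7*10/15 + 118) = 72*(7*10*(1/15) + 118) = 72*(14/3 + 118) = 72*(368/3) = 8832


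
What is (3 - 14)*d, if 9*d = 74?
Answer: -814/9 ≈ -90.444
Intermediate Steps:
d = 74/9 (d = (⅑)*74 = 74/9 ≈ 8.2222)
(3 - 14)*d = (3 - 14)*(74/9) = -11*74/9 = -814/9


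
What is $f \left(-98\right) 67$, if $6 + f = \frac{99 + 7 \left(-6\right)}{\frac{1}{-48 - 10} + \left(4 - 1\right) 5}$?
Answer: $\frac{12527928}{869} \approx 14416.0$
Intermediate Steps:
$f = - \frac{1908}{869}$ ($f = -6 + \frac{99 + 7 \left(-6\right)}{\frac{1}{-48 - 10} + \left(4 - 1\right) 5} = -6 + \frac{99 - 42}{\frac{1}{-58} + 3 \cdot 5} = -6 + \frac{57}{- \frac{1}{58} + 15} = -6 + \frac{57}{\frac{869}{58}} = -6 + 57 \cdot \frac{58}{869} = -6 + \frac{3306}{869} = - \frac{1908}{869} \approx -2.1956$)
$f \left(-98\right) 67 = \left(- \frac{1908}{869}\right) \left(-98\right) 67 = \frac{186984}{869} \cdot 67 = \frac{12527928}{869}$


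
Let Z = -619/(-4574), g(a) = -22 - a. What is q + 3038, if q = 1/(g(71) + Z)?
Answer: 1290425420/424763 ≈ 3038.0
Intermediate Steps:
Z = 619/4574 (Z = -619*(-1/4574) = 619/4574 ≈ 0.13533)
q = -4574/424763 (q = 1/((-22 - 1*71) + 619/4574) = 1/((-22 - 71) + 619/4574) = 1/(-93 + 619/4574) = 1/(-424763/4574) = -4574/424763 ≈ -0.010768)
q + 3038 = -4574/424763 + 3038 = 1290425420/424763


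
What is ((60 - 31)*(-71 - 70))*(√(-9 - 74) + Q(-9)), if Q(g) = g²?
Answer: -331209 - 4089*I*√83 ≈ -3.3121e+5 - 37253.0*I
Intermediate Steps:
((60 - 31)*(-71 - 70))*(√(-9 - 74) + Q(-9)) = ((60 - 31)*(-71 - 70))*(√(-9 - 74) + (-9)²) = (29*(-141))*(√(-83) + 81) = -4089*(I*√83 + 81) = -4089*(81 + I*√83) = -331209 - 4089*I*√83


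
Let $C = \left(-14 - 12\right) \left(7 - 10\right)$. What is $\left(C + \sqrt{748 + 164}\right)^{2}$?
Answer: $6996 + 624 \sqrt{57} \approx 11707.0$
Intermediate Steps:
$C = 78$ ($C = \left(-26\right) \left(-3\right) = 78$)
$\left(C + \sqrt{748 + 164}\right)^{2} = \left(78 + \sqrt{748 + 164}\right)^{2} = \left(78 + \sqrt{912}\right)^{2} = \left(78 + 4 \sqrt{57}\right)^{2}$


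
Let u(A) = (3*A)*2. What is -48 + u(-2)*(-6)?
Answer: 24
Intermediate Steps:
u(A) = 6*A
-48 + u(-2)*(-6) = -48 + (6*(-2))*(-6) = -48 - 12*(-6) = -48 + 72 = 24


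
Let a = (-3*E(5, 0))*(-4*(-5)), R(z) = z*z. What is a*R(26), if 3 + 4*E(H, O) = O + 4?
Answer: -10140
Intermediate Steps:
E(H, O) = ¼ + O/4 (E(H, O) = -¾ + (O + 4)/4 = -¾ + (4 + O)/4 = -¾ + (1 + O/4) = ¼ + O/4)
R(z) = z²
a = -15 (a = (-3*(¼ + (¼)*0))*(-4*(-5)) = -3*(¼ + 0)*20 = -3*¼*20 = -¾*20 = -15)
a*R(26) = -15*26² = -15*676 = -10140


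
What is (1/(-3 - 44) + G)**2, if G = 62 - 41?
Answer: 972196/2209 ≈ 440.11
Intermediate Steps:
G = 21
(1/(-3 - 44) + G)**2 = (1/(-3 - 44) + 21)**2 = (1/(-47) + 21)**2 = (-1/47 + 21)**2 = (986/47)**2 = 972196/2209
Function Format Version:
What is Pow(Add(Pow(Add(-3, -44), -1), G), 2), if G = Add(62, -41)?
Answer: Rational(972196, 2209) ≈ 440.11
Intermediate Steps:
G = 21
Pow(Add(Pow(Add(-3, -44), -1), G), 2) = Pow(Add(Pow(Add(-3, -44), -1), 21), 2) = Pow(Add(Pow(-47, -1), 21), 2) = Pow(Add(Rational(-1, 47), 21), 2) = Pow(Rational(986, 47), 2) = Rational(972196, 2209)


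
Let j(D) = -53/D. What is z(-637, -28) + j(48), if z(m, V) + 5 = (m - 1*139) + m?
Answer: -68117/48 ≈ -1419.1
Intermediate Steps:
z(m, V) = -144 + 2*m (z(m, V) = -5 + ((m - 1*139) + m) = -5 + ((m - 139) + m) = -5 + ((-139 + m) + m) = -5 + (-139 + 2*m) = -144 + 2*m)
z(-637, -28) + j(48) = (-144 + 2*(-637)) - 53/48 = (-144 - 1274) - 53*1/48 = -1418 - 53/48 = -68117/48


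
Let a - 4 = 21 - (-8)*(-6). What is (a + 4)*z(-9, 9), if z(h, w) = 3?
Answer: -57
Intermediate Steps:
a = -23 (a = 4 + (21 - (-8)*(-6)) = 4 + (21 - 1*48) = 4 + (21 - 48) = 4 - 27 = -23)
(a + 4)*z(-9, 9) = (-23 + 4)*3 = -19*3 = -57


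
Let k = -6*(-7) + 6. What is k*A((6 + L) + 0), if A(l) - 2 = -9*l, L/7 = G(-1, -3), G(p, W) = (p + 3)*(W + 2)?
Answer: 3552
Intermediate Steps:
G(p, W) = (2 + W)*(3 + p) (G(p, W) = (3 + p)*(2 + W) = (2 + W)*(3 + p))
L = -14 (L = 7*(6 + 2*(-1) + 3*(-3) - 3*(-1)) = 7*(6 - 2 - 9 + 3) = 7*(-2) = -14)
A(l) = 2 - 9*l
k = 48 (k = 42 + 6 = 48)
k*A((6 + L) + 0) = 48*(2 - 9*((6 - 14) + 0)) = 48*(2 - 9*(-8 + 0)) = 48*(2 - 9*(-8)) = 48*(2 + 72) = 48*74 = 3552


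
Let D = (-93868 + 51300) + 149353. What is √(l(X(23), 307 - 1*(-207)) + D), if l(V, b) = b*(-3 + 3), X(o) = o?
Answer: 3*√11865 ≈ 326.78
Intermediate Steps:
l(V, b) = 0 (l(V, b) = b*0 = 0)
D = 106785 (D = -42568 + 149353 = 106785)
√(l(X(23), 307 - 1*(-207)) + D) = √(0 + 106785) = √106785 = 3*√11865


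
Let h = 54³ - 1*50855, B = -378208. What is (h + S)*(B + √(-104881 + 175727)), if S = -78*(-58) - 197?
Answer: -41956882688 + 110936*√70846 ≈ -4.1927e+10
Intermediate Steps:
h = 106609 (h = 157464 - 50855 = 106609)
S = 4327 (S = 4524 - 197 = 4327)
(h + S)*(B + √(-104881 + 175727)) = (106609 + 4327)*(-378208 + √(-104881 + 175727)) = 110936*(-378208 + √70846) = -41956882688 + 110936*√70846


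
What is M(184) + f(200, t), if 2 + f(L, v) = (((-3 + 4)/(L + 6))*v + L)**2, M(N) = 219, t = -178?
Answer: 423003274/10609 ≈ 39872.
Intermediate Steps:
f(L, v) = -2 + (L + v/(6 + L))**2 (f(L, v) = -2 + (((-3 + 4)/(L + 6))*v + L)**2 = -2 + ((1/(6 + L))*v + L)**2 = -2 + (v/(6 + L) + L)**2 = -2 + (L + v/(6 + L))**2)
M(184) + f(200, t) = 219 + (-2 + (-178 + 200**2 + 6*200)**2/(6 + 200)**2) = 219 + (-2 + (-178 + 40000 + 1200)**2/206**2) = 219 + (-2 + (1/42436)*41022**2) = 219 + (-2 + (1/42436)*1682804484) = 219 + (-2 + 420701121/10609) = 219 + 420679903/10609 = 423003274/10609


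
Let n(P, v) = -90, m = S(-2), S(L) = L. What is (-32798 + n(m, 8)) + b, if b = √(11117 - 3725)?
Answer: -32888 + 4*√462 ≈ -32802.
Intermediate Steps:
m = -2
b = 4*√462 (b = √7392 = 4*√462 ≈ 85.977)
(-32798 + n(m, 8)) + b = (-32798 - 90) + 4*√462 = -32888 + 4*√462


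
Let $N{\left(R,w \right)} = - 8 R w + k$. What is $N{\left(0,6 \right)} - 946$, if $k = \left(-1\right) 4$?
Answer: $-950$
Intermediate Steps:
$k = -4$
$N{\left(R,w \right)} = -4 - 8 R w$ ($N{\left(R,w \right)} = - 8 R w - 4 = -4 - 8 R w$)
$N{\left(0,6 \right)} - 946 = \left(-4 - 0 \cdot 6\right) - 946 = \left(-4 + 0\right) - 946 = -4 - 946 = -950$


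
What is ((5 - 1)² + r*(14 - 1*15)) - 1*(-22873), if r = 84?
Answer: 22805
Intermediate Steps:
((5 - 1)² + r*(14 - 1*15)) - 1*(-22873) = ((5 - 1)² + 84*(14 - 1*15)) - 1*(-22873) = (4² + 84*(14 - 15)) + 22873 = (16 + 84*(-1)) + 22873 = (16 - 84) + 22873 = -68 + 22873 = 22805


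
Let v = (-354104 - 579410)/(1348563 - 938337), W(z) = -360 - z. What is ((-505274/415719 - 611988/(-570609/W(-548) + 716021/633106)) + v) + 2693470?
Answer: 13824171125264151484495025413/5132098688359852686447 ≈ 2.6937e+6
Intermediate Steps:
v = -466757/205113 (v = -933514/410226 = -933514*1/410226 = -466757/205113 ≈ -2.2756)
((-505274/415719 - 611988/(-570609/W(-548) + 716021/633106)) + v) + 2693470 = ((-505274/415719 - 611988/(-570609/(-360 - 1*(-548)) + 716021/633106)) - 466757/205113) + 2693470 = ((-505274*1/415719 - 611988/(-570609/(-360 + 548) + 716021*(1/633106))) - 466757/205113) + 2693470 = ((-505274/415719 - 611988/(-570609/188 + 716021/633106)) - 466757/205113) + 2693470 = ((-505274/415719 - 611988/(-180560684803/59511964)) - 466757/205113) + 2693470 = ((-505274/415719 - 611988*(-59511964/180560684803)) - 466757/205113) + 2693470 = ((-505274/415719 + 36420607824432/180560684803) - 466757/205113) + 2693470 = (15049506044711895586/75062507325618357 - 466757/205113) + 2693470 = 1017271127539069130624323/5132098688359852686447 + 2693470 = 13824171125264151484495025413/5132098688359852686447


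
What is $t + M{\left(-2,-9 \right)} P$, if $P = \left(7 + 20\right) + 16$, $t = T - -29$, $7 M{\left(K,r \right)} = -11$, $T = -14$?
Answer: $- \frac{368}{7} \approx -52.571$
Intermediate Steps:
$M{\left(K,r \right)} = - \frac{11}{7}$ ($M{\left(K,r \right)} = \frac{1}{7} \left(-11\right) = - \frac{11}{7}$)
$t = 15$ ($t = -14 - -29 = -14 + 29 = 15$)
$P = 43$ ($P = 27 + 16 = 43$)
$t + M{\left(-2,-9 \right)} P = 15 - \frac{473}{7} = - \frac{368}{7}$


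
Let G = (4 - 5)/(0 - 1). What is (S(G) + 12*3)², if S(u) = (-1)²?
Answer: 1369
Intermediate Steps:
G = 1 (G = -1/(-1) = -1*(-1) = 1)
S(u) = 1
(S(G) + 12*3)² = (1 + 12*3)² = (1 + 36)² = 37² = 1369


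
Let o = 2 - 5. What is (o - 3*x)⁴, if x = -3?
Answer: 1296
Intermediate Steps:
o = -3
(o - 3*x)⁴ = (-3 - 3*(-3))⁴ = (-3 + 9)⁴ = 6⁴ = 1296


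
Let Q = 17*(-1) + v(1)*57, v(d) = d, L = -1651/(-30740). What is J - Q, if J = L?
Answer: -1227949/30740 ≈ -39.946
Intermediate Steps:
L = 1651/30740 (L = -1651*(-1/30740) = 1651/30740 ≈ 0.053708)
J = 1651/30740 ≈ 0.053708
Q = 40 (Q = 17*(-1) + 1*57 = -17 + 57 = 40)
J - Q = 1651/30740 - 1*40 = 1651/30740 - 40 = -1227949/30740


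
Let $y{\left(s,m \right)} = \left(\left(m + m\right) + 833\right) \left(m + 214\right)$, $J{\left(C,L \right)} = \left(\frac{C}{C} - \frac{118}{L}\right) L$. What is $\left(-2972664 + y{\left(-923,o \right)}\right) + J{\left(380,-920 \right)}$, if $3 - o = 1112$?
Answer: $-1734127$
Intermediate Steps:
$o = -1109$ ($o = 3 - 1112 = -1109$)
$J{\left(C,L \right)} = L \left(1 - \frac{118}{L}\right)$ ($J{\left(C,L \right)} = \left(1 - \frac{118}{L}\right) L = L \left(1 - \frac{118}{L}\right)$)
$y{\left(s,m \right)} = \left(214 + m\right) \left(833 + 2 m\right)$ ($y{\left(s,m \right)} = \left(2 m + 833\right) \left(214 + m\right) = \left(833 + 2 m\right) \left(214 + m\right) = \left(214 + m\right) \left(833 + 2 m\right)$)
$\left(-2972664 + y{\left(-923,o \right)}\right) + J{\left(380,-920 \right)} = \left(-2972664 + \left(178262 + 2 \left(-1109\right)^{2} + 1261 \left(-1109\right)\right)\right) - 1038 = \left(-2972664 + \left(178262 + 2 \cdot 1229881 - 1398449\right)\right) - 1038 = \left(-2972664 + \left(178262 + 2459762 - 1398449\right)\right) - 1038 = \left(-2972664 + 1239575\right) - 1038 = -1733089 - 1038 = -1734127$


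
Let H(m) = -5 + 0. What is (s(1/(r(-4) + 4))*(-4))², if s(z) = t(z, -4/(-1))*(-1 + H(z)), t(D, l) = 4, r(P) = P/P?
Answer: 9216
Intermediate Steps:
r(P) = 1
H(m) = -5
s(z) = -24 (s(z) = 4*(-1 - 5) = 4*(-6) = -24)
(s(1/(r(-4) + 4))*(-4))² = (-24*(-4))² = 96² = 9216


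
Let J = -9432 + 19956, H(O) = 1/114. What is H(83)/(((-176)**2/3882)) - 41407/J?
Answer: -6090758095/1548459264 ≈ -3.9334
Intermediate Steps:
H(O) = 1/114
J = 10524
H(83)/(((-176)**2/3882)) - 41407/J = 1/(114*(((-176)**2/3882))) - 41407/10524 = 1/(114*((30976*(1/3882)))) - 41407*1/10524 = 1/(114*(15488/1941)) - 41407/10524 = (1/114)*(1941/15488) - 41407/10524 = 647/588544 - 41407/10524 = -6090758095/1548459264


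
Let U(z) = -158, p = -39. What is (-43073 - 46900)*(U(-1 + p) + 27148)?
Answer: -2428371270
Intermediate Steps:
(-43073 - 46900)*(U(-1 + p) + 27148) = (-43073 - 46900)*(-158 + 27148) = -89973*26990 = -2428371270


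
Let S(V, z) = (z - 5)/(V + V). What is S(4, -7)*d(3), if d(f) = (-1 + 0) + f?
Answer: -3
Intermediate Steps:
S(V, z) = (-5 + z)/(2*V) (S(V, z) = (-5 + z)/((2*V)) = (-5 + z)*(1/(2*V)) = (-5 + z)/(2*V))
d(f) = -1 + f
S(4, -7)*d(3) = ((½)*(-5 - 7)/4)*(-1 + 3) = ((½)*(¼)*(-12))*2 = -3/2*2 = -3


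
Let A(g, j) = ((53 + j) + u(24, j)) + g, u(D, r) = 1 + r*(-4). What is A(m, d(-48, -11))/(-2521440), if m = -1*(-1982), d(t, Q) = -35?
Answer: -2141/2521440 ≈ -0.00084912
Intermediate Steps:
m = 1982
u(D, r) = 1 - 4*r
A(g, j) = 54 + g - 3*j (A(g, j) = ((53 + j) + (1 - 4*j)) + g = (54 - 3*j) + g = 54 + g - 3*j)
A(m, d(-48, -11))/(-2521440) = (54 + 1982 - 3*(-35))/(-2521440) = (54 + 1982 + 105)*(-1/2521440) = 2141*(-1/2521440) = -2141/2521440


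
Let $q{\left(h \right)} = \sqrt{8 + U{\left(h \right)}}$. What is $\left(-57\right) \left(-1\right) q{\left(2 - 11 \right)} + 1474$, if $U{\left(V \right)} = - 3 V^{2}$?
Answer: $1474 + 57 i \sqrt{235} \approx 1474.0 + 873.79 i$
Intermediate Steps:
$q{\left(h \right)} = \sqrt{8 - 3 h^{2}}$
$\left(-57\right) \left(-1\right) q{\left(2 - 11 \right)} + 1474 = \left(-57\right) \left(-1\right) \sqrt{8 - 3 \left(2 - 11\right)^{2}} + 1474 = 57 \sqrt{8 - 3 \left(-9\right)^{2}} + 1474 = 57 \sqrt{8 - 243} + 1474 = 57 \sqrt{-235} + 1474 = 57 i \sqrt{235} + 1474 = 1474 + 57 i \sqrt{235}$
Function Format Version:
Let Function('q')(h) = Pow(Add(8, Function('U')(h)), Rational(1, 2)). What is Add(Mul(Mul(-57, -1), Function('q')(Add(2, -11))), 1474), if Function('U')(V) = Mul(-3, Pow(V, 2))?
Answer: Add(1474, Mul(57, I, Pow(235, Rational(1, 2)))) ≈ Add(1474.0, Mul(873.79, I))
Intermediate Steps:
Function('q')(h) = Pow(Add(8, Mul(-3, Pow(h, 2))), Rational(1, 2))
Add(Mul(Mul(-57, -1), Function('q')(Add(2, -11))), 1474) = Add(Mul(Mul(-57, -1), Pow(Add(8, Mul(-3, Pow(Add(2, -11), 2))), Rational(1, 2))), 1474) = Add(Mul(57, Pow(Add(8, Mul(-3, Pow(-9, 2))), Rational(1, 2))), 1474) = Add(Mul(57, Pow(Add(8, Mul(-3, 81)), Rational(1, 2))), 1474) = Add(Mul(57, Pow(Add(8, -243), Rational(1, 2))), 1474) = Add(Mul(57, Pow(-235, Rational(1, 2))), 1474) = Add(Mul(57, Mul(I, Pow(235, Rational(1, 2)))), 1474) = Add(Mul(57, I, Pow(235, Rational(1, 2))), 1474) = Add(1474, Mul(57, I, Pow(235, Rational(1, 2))))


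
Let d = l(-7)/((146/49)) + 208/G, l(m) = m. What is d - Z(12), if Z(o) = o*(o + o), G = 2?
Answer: -27207/146 ≈ -186.35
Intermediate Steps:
Z(o) = 2*o² (Z(o) = o*(2*o) = 2*o²)
d = 14841/146 (d = -7/(146/49) + 208/2 = -7/(146*(1/49)) + 208*(½) = -7/146/49 + 104 = -7*49/146 + 104 = -343/146 + 104 = 14841/146 ≈ 101.65)
d - Z(12) = 14841/146 - 2*12² = 14841/146 - 2*144 = 14841/146 - 1*288 = 14841/146 - 288 = -27207/146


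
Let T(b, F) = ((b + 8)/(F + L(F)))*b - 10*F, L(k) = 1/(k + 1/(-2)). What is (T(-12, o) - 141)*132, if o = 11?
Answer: -7586700/233 ≈ -32561.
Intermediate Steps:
L(k) = 1/(-½ + k) (L(k) = 1/(k - ½) = 1/(-½ + k))
T(b, F) = -10*F + b*(8 + b)/(F + 2/(-1 + 2*F)) (T(b, F) = ((b + 8)/(F + 2/(-1 + 2*F)))*b - 10*F = ((8 + b)/(F + 2/(-1 + 2*F)))*b - 10*F = b*(8 + b)/(F + 2/(-1 + 2*F)) - 10*F = -10*F + b*(8 + b)/(F + 2/(-1 + 2*F)))
(T(-12, o) - 141)*132 = ((-20*11 - (-1 + 2*11)*(-1*(-12)² - 8*(-12) + 10*11²))/(2 + 11*(-1 + 2*11)) - 141)*132 = ((-220 - (-1 + 22)*(-1*144 + 96 + 10*121))/(2 + 11*(-1 + 22)) - 141)*132 = ((-220 - 1*21*(-144 + 96 + 1210))/(2 + 11*21) - 141)*132 = ((-220 - 1*21*1162)/(2 + 231) - 141)*132 = ((-220 - 24402)/233 - 141)*132 = ((1/233)*(-24622) - 141)*132 = (-24622/233 - 141)*132 = -57475/233*132 = -7586700/233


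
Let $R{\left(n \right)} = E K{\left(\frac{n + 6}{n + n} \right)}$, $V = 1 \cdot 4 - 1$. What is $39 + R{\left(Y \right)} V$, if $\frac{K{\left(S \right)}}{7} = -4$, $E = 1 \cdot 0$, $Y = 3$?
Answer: $39$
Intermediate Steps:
$V = 3$ ($V = 4 - 1 = 3$)
$E = 0$
$K{\left(S \right)} = -28$ ($K{\left(S \right)} = 7 \left(-4\right) = -28$)
$R{\left(n \right)} = 0$ ($R{\left(n \right)} = 0 \left(-28\right) = 0$)
$39 + R{\left(Y \right)} V = 39 + 0 \cdot 3 = 39 + 0 = 39$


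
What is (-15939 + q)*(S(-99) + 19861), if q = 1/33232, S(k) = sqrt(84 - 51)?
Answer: -10520070746267/33232 - 529684847*sqrt(33)/33232 ≈ -3.1666e+8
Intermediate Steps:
S(k) = sqrt(33)
q = 1/33232 ≈ 3.0091e-5
(-15939 + q)*(S(-99) + 19861) = (-15939 + 1/33232)*(sqrt(33) + 19861) = -529684847*(19861 + sqrt(33))/33232 = -10520070746267/33232 - 529684847*sqrt(33)/33232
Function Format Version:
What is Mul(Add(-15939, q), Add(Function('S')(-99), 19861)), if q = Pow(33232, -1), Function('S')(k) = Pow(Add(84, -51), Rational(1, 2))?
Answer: Add(Rational(-10520070746267, 33232), Mul(Rational(-529684847, 33232), Pow(33, Rational(1, 2)))) ≈ -3.1666e+8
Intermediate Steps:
Function('S')(k) = Pow(33, Rational(1, 2))
q = Rational(1, 33232) ≈ 3.0091e-5
Mul(Add(-15939, q), Add(Function('S')(-99), 19861)) = Mul(Add(-15939, Rational(1, 33232)), Add(Pow(33, Rational(1, 2)), 19861)) = Mul(Rational(-529684847, 33232), Add(19861, Pow(33, Rational(1, 2)))) = Add(Rational(-10520070746267, 33232), Mul(Rational(-529684847, 33232), Pow(33, Rational(1, 2))))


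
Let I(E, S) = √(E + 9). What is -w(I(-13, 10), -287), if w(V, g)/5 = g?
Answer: 1435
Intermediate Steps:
I(E, S) = √(9 + E)
w(V, g) = 5*g
-w(I(-13, 10), -287) = -5*(-287) = -1*(-1435) = 1435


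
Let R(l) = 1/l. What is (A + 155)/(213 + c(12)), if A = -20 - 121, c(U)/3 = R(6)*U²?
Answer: 14/285 ≈ 0.049123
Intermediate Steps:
c(U) = U²/2 (c(U) = 3*(U²/6) = U²/2)
A = -141
(A + 155)/(213 + c(12)) = (-141 + 155)/(213 + (½)*12²) = 14/(213 + (½)*144) = 14/(213 + 72) = 14/285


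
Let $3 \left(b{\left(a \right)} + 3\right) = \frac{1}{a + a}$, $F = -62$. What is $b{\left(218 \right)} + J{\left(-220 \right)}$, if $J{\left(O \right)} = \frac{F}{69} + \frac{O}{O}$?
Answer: $- \frac{29059}{10028} \approx -2.8978$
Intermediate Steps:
$J{\left(O \right)} = \frac{7}{69}$ ($J{\left(O \right)} = - \frac{62}{69} + \frac{O}{O} = \left(-62\right) \frac{1}{69} + 1 = - \frac{62}{69} + 1 = \frac{7}{69}$)
$b{\left(a \right)} = -3 + \frac{1}{6 a}$ ($b{\left(a \right)} = -3 + \frac{1}{3 \left(a + a\right)} = -3 + \frac{1}{3 \cdot 2 a} = -3 + \frac{\frac{1}{2} \frac{1}{a}}{3} = -3 + \frac{1}{6 a}$)
$b{\left(218 \right)} + J{\left(-220 \right)} = \left(-3 + \frac{1}{6 \cdot 218}\right) + \frac{7}{69} = \left(-3 + \frac{1}{6} \cdot \frac{1}{218}\right) + \frac{7}{69} = \left(-3 + \frac{1}{1308}\right) + \frac{7}{69} = - \frac{3923}{1308} + \frac{7}{69} = - \frac{29059}{10028}$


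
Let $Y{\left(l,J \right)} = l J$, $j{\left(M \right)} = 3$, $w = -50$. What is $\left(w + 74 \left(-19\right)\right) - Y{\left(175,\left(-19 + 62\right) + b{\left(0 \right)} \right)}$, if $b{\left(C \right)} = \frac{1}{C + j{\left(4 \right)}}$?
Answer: $- \frac{27118}{3} \approx -9039.3$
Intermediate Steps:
$b{\left(C \right)} = \frac{1}{3 + C}$ ($b{\left(C \right)} = \frac{1}{C + 3} = \frac{1}{3 + C}$)
$Y{\left(l,J \right)} = J l$
$\left(w + 74 \left(-19\right)\right) - Y{\left(175,\left(-19 + 62\right) + b{\left(0 \right)} \right)} = \left(-50 + 74 \left(-19\right)\right) - \left(\left(-19 + 62\right) + \frac{1}{3 + 0}\right) 175 = \left(-50 - 1406\right) - \left(43 + \frac{1}{3}\right) 175 = -1456 - \left(43 + \frac{1}{3}\right) 175 = -1456 - \frac{130}{3} \cdot 175 = -1456 - \frac{22750}{3} = - \frac{27118}{3}$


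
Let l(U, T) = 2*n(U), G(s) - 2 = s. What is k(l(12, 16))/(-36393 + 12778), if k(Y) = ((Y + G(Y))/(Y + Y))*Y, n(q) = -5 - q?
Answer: 33/23615 ≈ 0.0013974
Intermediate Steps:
G(s) = 2 + s
l(U, T) = -10 - 2*U (l(U, T) = 2*(-5 - U) = -10 - 2*U)
k(Y) = 1 + Y (k(Y) = ((Y + (2 + Y))/(Y + Y))*Y = ((2 + 2*Y)/((2*Y)))*Y = ((2 + 2*Y)*(1/(2*Y)))*Y = ((2 + 2*Y)/(2*Y))*Y = 1 + Y)
k(l(12, 16))/(-36393 + 12778) = (1 + (-10 - 2*12))/(-36393 + 12778) = (1 + (-10 - 24))/(-23615) = (1 - 34)*(-1/23615) = -33*(-1/23615) = 33/23615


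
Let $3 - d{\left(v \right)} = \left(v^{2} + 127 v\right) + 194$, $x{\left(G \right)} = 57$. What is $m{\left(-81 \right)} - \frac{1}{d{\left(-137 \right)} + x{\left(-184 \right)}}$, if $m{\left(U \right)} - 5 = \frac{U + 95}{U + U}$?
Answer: $\frac{598673}{121824} \approx 4.9142$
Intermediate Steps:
$m{\left(U \right)} = 5 + \frac{95 + U}{2 U}$ ($m{\left(U \right)} = 5 + \frac{U + 95}{U + U} = 5 + \frac{95 + U}{2 U}$)
$d{\left(v \right)} = -191 - v^{2} - 127 v$ ($d{\left(v \right)} = 3 - \left(\left(v^{2} + 127 v\right) + 194\right) = 3 - \left(194 + v^{2} + 127 v\right) = -191 - v^{2} - 127 v$)
$m{\left(-81 \right)} - \frac{1}{d{\left(-137 \right)} + x{\left(-184 \right)}} = \frac{95 + 11 \left(-81\right)}{2 \left(-81\right)} - \frac{1}{\left(-191 - \left(-137\right)^{2} - -17399\right) + 57} = \frac{1}{2} \left(- \frac{1}{81}\right) \left(95 - 891\right) - \frac{1}{\left(-191 - 18769 + 17399\right) + 57} = \frac{1}{2} \left(- \frac{1}{81}\right) \left(-796\right) - \frac{1}{\left(-191 - 18769 + 17399\right) + 57} = \frac{398}{81} - \frac{1}{-1561 + 57} = \frac{398}{81} - \frac{1}{-1504} = \frac{398}{81} - - \frac{1}{1504} = \frac{398}{81} + \frac{1}{1504} = \frac{598673}{121824}$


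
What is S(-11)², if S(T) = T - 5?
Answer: 256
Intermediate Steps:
S(T) = -5 + T
S(-11)² = (-5 - 11)² = (-16)² = 256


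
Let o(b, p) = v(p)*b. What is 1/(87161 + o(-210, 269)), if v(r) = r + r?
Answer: -1/25819 ≈ -3.8731e-5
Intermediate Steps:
v(r) = 2*r
o(b, p) = 2*b*p (o(b, p) = (2*p)*b = 2*b*p)
1/(87161 + o(-210, 269)) = 1/(87161 + 2*(-210)*269) = 1/(87161 - 112980) = 1/(-25819) = -1/25819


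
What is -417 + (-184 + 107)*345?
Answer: -26982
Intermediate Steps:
-417 + (-184 + 107)*345 = -417 - 77*345 = -417 - 26565 = -26982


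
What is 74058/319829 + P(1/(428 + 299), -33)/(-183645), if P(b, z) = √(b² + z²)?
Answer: 74058/319829 - √575568082/133509915 ≈ 0.23138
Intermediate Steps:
74058/319829 + P(1/(428 + 299), -33)/(-183645) = 74058/319829 + √((1/(428 + 299))² + (-33)²)/(-183645) = 74058*(1/319829) + √((1/727)² + 1089)*(-1/183645) = 74058/319829 + √((1/727)² + 1089)*(-1/183645) = 74058/319829 + √(1/528529 + 1089)*(-1/183645) = 74058/319829 + √(575568082/528529)*(-1/183645) = 74058/319829 + (√575568082/727)*(-1/183645) = 74058/319829 - √575568082/133509915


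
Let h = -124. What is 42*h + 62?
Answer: -5146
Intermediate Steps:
42*h + 62 = 42*(-124) + 62 = -5208 + 62 = -5146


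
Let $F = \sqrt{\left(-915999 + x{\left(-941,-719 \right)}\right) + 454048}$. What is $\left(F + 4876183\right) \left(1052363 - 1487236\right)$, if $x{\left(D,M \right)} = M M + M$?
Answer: $-2120520329759 - 434873 \sqrt{54291} \approx -2.1206 \cdot 10^{12}$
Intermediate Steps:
$x{\left(D,M \right)} = M + M^{2}$ ($x{\left(D,M \right)} = M^{2} + M = M + M^{2}$)
$F = \sqrt{54291}$ ($F = \sqrt{\left(-915999 - 719 \left(1 - 719\right)\right) + 454048} = \sqrt{\left(-915999 - -516242\right) + 454048} = \sqrt{\left(-915999 + 516242\right) + 454048} = \sqrt{-399757 + 454048} = \sqrt{54291} \approx 233.0$)
$\left(F + 4876183\right) \left(1052363 - 1487236\right) = \left(\sqrt{54291} + 4876183\right) \left(1052363 - 1487236\right) = \left(4876183 + \sqrt{54291}\right) \left(-434873\right) = -2120520329759 - 434873 \sqrt{54291}$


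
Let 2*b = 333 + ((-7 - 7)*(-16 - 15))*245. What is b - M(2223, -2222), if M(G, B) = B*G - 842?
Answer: 9987359/2 ≈ 4.9937e+6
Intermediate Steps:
M(G, B) = -842 + B*G
b = 106663/2 (b = (333 + ((-7 - 7)*(-16 - 15))*245)/2 = (333 - 14*(-31)*245)/2 = (333 + 434*245)/2 = (333 + 106330)/2 = (½)*106663 = 106663/2 ≈ 53332.)
b - M(2223, -2222) = 106663/2 - (-842 - 2222*2223) = 106663/2 - (-842 - 4939506) = 106663/2 - 1*(-4940348) = 106663/2 + 4940348 = 9987359/2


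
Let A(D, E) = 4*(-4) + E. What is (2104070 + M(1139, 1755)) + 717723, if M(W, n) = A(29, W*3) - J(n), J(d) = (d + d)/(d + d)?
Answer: 2825193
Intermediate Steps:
A(D, E) = -16 + E
J(d) = 1 (J(d) = (2*d)/((2*d)) = (2*d)*(1/(2*d)) = 1)
M(W, n) = -17 + 3*W (M(W, n) = (-16 + W*3) - 1*1 = (-16 + 3*W) - 1 = -17 + 3*W)
(2104070 + M(1139, 1755)) + 717723 = (2104070 + (-17 + 3*1139)) + 717723 = (2104070 + (-17 + 3417)) + 717723 = (2104070 + 3400) + 717723 = 2107470 + 717723 = 2825193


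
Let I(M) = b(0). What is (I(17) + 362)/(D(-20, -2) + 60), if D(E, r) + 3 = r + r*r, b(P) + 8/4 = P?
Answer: 360/59 ≈ 6.1017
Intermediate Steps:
b(P) = -2 + P
I(M) = -2 (I(M) = -2 + 0 = -2)
D(E, r) = -3 + r + r**2 (D(E, r) = -3 + (r + r*r) = -3 + (r + r**2) = -3 + r + r**2)
(I(17) + 362)/(D(-20, -2) + 60) = (-2 + 362)/((-3 - 2 + (-2)**2) + 60) = 360/((-3 - 2 + 4) + 60) = 360/(-1 + 60) = 360/59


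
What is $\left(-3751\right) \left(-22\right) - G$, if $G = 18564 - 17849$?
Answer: $81807$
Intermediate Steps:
$G = 715$
$\left(-3751\right) \left(-22\right) - G = \left(-3751\right) \left(-22\right) - 715 = 82522 - 715 = 81807$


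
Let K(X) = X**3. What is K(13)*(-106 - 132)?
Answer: -522886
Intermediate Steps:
K(13)*(-106 - 132) = 13**3*(-106 - 132) = 2197*(-238) = -522886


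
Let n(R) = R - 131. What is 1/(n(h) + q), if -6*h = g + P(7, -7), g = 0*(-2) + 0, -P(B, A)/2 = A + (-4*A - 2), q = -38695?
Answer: -3/116459 ≈ -2.5760e-5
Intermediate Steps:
P(B, A) = 4 + 6*A (P(B, A) = -2*(A + (-4*A - 2)) = -2*(A + (-2 - 4*A)) = -2*(-2 - 3*A) = 4 + 6*A)
g = 0 (g = 0 + 0 = 0)
h = 19/3 (h = -(0 + (4 + 6*(-7)))/6 = -(0 + (4 - 42))/6 = -(0 - 38)/6 = -⅙*(-38) = 19/3 ≈ 6.3333)
n(R) = -131 + R
1/(n(h) + q) = 1/((-131 + 19/3) - 38695) = 1/(-374/3 - 38695) = 1/(-116459/3) = -3/116459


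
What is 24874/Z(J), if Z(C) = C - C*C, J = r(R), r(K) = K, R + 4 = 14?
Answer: -12437/45 ≈ -276.38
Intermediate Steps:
R = 10 (R = -4 + 14 = 10)
J = 10
Z(C) = C - C²
24874/Z(J) = 24874/((10*(1 - 1*10))) = 24874/((10*(1 - 10))) = 24874/((10*(-9))) = 24874/(-90) = 24874*(-1/90) = -12437/45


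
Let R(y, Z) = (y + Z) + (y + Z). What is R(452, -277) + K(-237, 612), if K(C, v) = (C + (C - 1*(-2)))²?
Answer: 223134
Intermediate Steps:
K(C, v) = (2 + 2*C)² (K(C, v) = (C + (C + 2))² = (C + (2 + C))² = (2 + 2*C)²)
R(y, Z) = 2*Z + 2*y (R(y, Z) = (Z + y) + (Z + y) = 2*Z + 2*y)
R(452, -277) + K(-237, 612) = (2*(-277) + 2*452) + 4*(1 - 237)² = (-554 + 904) + 4*(-236)² = 350 + 4*55696 = 350 + 222784 = 223134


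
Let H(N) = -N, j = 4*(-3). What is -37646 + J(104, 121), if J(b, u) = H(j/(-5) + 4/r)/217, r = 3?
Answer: -17505398/465 ≈ -37646.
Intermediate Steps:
j = -12
J(b, u) = -8/465 (J(b, u) = -(-12/(-5) + 4/3)/217 = -(-12*(-1/5) + 4*(1/3))*(1/217) = -(12/5 + 4/3)*(1/217) = -1*56/15*(1/217) = -56/15*1/217 = -8/465)
-37646 + J(104, 121) = -37646 - 8/465 = -17505398/465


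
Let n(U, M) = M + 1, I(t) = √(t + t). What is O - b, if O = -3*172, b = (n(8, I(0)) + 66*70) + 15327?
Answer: -20464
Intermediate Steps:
I(t) = √2*√t (I(t) = √(2*t) = √2*√t)
n(U, M) = 1 + M
b = 19948 (b = ((1 + √2*√0) + 66*70) + 15327 = ((1 + √2*0) + 4620) + 15327 = ((1 + 0) + 4620) + 15327 = (1 + 4620) + 15327 = 4621 + 15327 = 19948)
O = -516
O - b = -516 - 1*19948 = -516 - 19948 = -20464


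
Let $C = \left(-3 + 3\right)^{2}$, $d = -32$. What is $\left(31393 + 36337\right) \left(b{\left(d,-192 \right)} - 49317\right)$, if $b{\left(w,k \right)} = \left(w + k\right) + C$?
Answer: $-3355411930$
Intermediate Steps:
$C = 0$ ($C = 0^{2} = 0$)
$b{\left(w,k \right)} = k + w$ ($b{\left(w,k \right)} = \left(w + k\right) + 0 = \left(k + w\right) + 0 = k + w$)
$\left(31393 + 36337\right) \left(b{\left(d,-192 \right)} - 49317\right) = \left(31393 + 36337\right) \left(\left(-192 - 32\right) - 49317\right) = 67730 \left(-224 - 49317\right) = 67730 \left(-49541\right) = -3355411930$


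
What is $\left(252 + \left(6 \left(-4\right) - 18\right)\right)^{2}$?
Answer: $44100$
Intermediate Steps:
$\left(252 + \left(6 \left(-4\right) - 18\right)\right)^{2} = \left(252 - 42\right)^{2} = 210^{2} = 44100$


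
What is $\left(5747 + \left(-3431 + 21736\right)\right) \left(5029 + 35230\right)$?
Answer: $968309468$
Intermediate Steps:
$\left(5747 + \left(-3431 + 21736\right)\right) \left(5029 + 35230\right) = \left(5747 + 18305\right) 40259 = 24052 \cdot 40259 = 968309468$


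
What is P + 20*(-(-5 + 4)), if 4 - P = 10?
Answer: 14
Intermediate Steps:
P = -6 (P = 4 - 1*10 = 4 - 10 = -6)
P + 20*(-(-5 + 4)) = -6 + 20*(-(-5 + 4)) = -6 + 20*(-1*(-1)) = -6 + 20*1 = -6 + 20 = 14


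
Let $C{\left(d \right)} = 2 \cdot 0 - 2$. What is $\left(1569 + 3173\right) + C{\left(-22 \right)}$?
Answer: $4740$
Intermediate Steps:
$C{\left(d \right)} = -2$ ($C{\left(d \right)} = 0 - 2 = -2$)
$\left(1569 + 3173\right) + C{\left(-22 \right)} = \left(1569 + 3173\right) - 2 = 4742 - 2 = 4740$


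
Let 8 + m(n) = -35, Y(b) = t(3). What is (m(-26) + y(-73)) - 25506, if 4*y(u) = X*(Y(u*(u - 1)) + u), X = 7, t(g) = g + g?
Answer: -102665/4 ≈ -25666.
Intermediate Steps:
t(g) = 2*g
Y(b) = 6 (Y(b) = 2*3 = 6)
m(n) = -43 (m(n) = -8 - 35 = -43)
y(u) = 21/2 + 7*u/4 (y(u) = (7*(6 + u))/4 = (42 + 7*u)/4 = 21/2 + 7*u/4)
(m(-26) + y(-73)) - 25506 = (-43 + (21/2 + (7/4)*(-73))) - 25506 = (-43 + (21/2 - 511/4)) - 25506 = (-43 - 469/4) - 25506 = -641/4 - 25506 = -102665/4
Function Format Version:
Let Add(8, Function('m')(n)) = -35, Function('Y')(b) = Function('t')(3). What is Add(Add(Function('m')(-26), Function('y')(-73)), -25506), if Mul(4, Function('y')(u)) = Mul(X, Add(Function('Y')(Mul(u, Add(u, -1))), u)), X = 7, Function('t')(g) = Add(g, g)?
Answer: Rational(-102665, 4) ≈ -25666.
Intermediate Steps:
Function('t')(g) = Mul(2, g)
Function('Y')(b) = 6 (Function('Y')(b) = Mul(2, 3) = 6)
Function('m')(n) = -43 (Function('m')(n) = Add(-8, -35) = -43)
Function('y')(u) = Add(Rational(21, 2), Mul(Rational(7, 4), u)) (Function('y')(u) = Mul(Rational(1, 4), Mul(7, Add(6, u))) = Mul(Rational(1, 4), Add(42, Mul(7, u))) = Add(Rational(21, 2), Mul(Rational(7, 4), u)))
Add(Add(Function('m')(-26), Function('y')(-73)), -25506) = Add(Add(-43, Add(Rational(21, 2), Mul(Rational(7, 4), -73))), -25506) = Add(Add(-43, Add(Rational(21, 2), Rational(-511, 4))), -25506) = Add(Add(-43, Rational(-469, 4)), -25506) = Add(Rational(-641, 4), -25506) = Rational(-102665, 4)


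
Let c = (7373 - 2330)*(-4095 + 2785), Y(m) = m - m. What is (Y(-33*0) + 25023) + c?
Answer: -6581307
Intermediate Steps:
Y(m) = 0
c = -6606330 (c = 5043*(-1310) = -6606330)
(Y(-33*0) + 25023) + c = (0 + 25023) - 6606330 = 25023 - 6606330 = -6581307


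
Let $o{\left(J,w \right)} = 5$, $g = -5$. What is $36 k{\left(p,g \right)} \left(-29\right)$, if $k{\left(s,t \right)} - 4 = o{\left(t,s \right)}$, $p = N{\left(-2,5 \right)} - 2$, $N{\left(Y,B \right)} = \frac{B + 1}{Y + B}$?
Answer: $-9396$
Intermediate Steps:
$N{\left(Y,B \right)} = \frac{1 + B}{B + Y}$
$p = 0$ ($p = \frac{1 + 5}{5 - 2} - 2 = \frac{1}{3} \cdot 6 - 2 = 2 - 2 = 0$)
$k{\left(s,t \right)} = 9$ ($k{\left(s,t \right)} = 4 + 5 = 9$)
$36 k{\left(p,g \right)} \left(-29\right) = 36 \cdot 9 \left(-29\right) = 324 \left(-29\right) = -9396$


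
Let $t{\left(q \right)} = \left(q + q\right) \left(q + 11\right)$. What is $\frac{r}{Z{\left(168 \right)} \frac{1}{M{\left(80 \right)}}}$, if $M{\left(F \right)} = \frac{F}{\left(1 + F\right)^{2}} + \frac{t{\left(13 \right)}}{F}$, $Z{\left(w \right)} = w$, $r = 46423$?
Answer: $\frac{11897240017}{5511240} \approx 2158.7$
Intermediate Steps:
$t{\left(q \right)} = 2 q \left(11 + q\right)$
$M{\left(F \right)} = \frac{624}{F} + \frac{F}{\left(1 + F\right)^{2}}$ ($M{\left(F \right)} = \frac{F}{\left(1 + F\right)^{2}} + \frac{2 \cdot 13 \left(11 + 13\right)}{F} = \frac{F}{\left(1 + F\right)^{2}} + \frac{2 \cdot 13 \cdot 24}{F} = \frac{F}{\left(1 + F\right)^{2}} + \frac{624}{F} = \frac{624}{F} + \frac{F}{\left(1 + F\right)^{2}}$)
$\frac{r}{Z{\left(168 \right)} \frac{1}{M{\left(80 \right)}}} = \frac{46423}{168 \frac{1}{\frac{624}{80} + \frac{80}{\left(1 + 80\right)^{2}}}} = \frac{46423}{168 \frac{1}{624 \cdot \frac{1}{80} + \frac{80}{6561}}} = \frac{46423}{168 \frac{1}{\frac{39}{5} + 80 \cdot \frac{1}{6561}}} = \frac{46423}{168 \frac{1}{\frac{39}{5} + \frac{80}{6561}}} = \frac{46423}{168 \frac{1}{\frac{256279}{32805}}} = \frac{46423}{168 \cdot \frac{32805}{256279}} = \frac{46423}{\frac{5511240}{256279}} = 46423 \cdot \frac{256279}{5511240} = \frac{11897240017}{5511240}$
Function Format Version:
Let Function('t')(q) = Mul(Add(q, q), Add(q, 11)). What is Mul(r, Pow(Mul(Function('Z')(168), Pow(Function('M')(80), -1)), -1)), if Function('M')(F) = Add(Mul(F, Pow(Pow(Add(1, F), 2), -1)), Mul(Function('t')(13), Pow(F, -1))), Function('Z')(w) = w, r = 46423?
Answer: Rational(11897240017, 5511240) ≈ 2158.7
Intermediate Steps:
Function('t')(q) = Mul(2, q, Add(11, q)) (Function('t')(q) = Mul(Mul(2, q), Add(11, q)) = Mul(2, q, Add(11, q)))
Function('M')(F) = Add(Mul(624, Pow(F, -1)), Mul(F, Pow(Add(1, F), -2))) (Function('M')(F) = Add(Mul(F, Pow(Pow(Add(1, F), 2), -1)), Mul(Mul(2, 13, Add(11, 13)), Pow(F, -1))) = Add(Mul(F, Pow(Add(1, F), -2)), Mul(Mul(2, 13, 24), Pow(F, -1))) = Add(Mul(F, Pow(Add(1, F), -2)), Mul(624, Pow(F, -1))) = Add(Mul(624, Pow(F, -1)), Mul(F, Pow(Add(1, F), -2))))
Mul(r, Pow(Mul(Function('Z')(168), Pow(Function('M')(80), -1)), -1)) = Mul(46423, Pow(Mul(168, Pow(Add(Mul(624, Pow(80, -1)), Mul(80, Pow(Add(1, 80), -2))), -1)), -1)) = Mul(46423, Pow(Mul(168, Pow(Add(Mul(624, Rational(1, 80)), Mul(80, Pow(81, -2))), -1)), -1)) = Mul(46423, Pow(Mul(168, Pow(Add(Rational(39, 5), Mul(80, Rational(1, 6561))), -1)), -1)) = Mul(46423, Pow(Mul(168, Pow(Add(Rational(39, 5), Rational(80, 6561)), -1)), -1)) = Mul(46423, Pow(Mul(168, Pow(Rational(256279, 32805), -1)), -1)) = Mul(46423, Pow(Mul(168, Rational(32805, 256279)), -1)) = Mul(46423, Pow(Rational(5511240, 256279), -1)) = Mul(46423, Rational(256279, 5511240)) = Rational(11897240017, 5511240)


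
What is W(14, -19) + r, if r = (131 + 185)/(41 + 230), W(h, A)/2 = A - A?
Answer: 316/271 ≈ 1.1661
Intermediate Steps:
W(h, A) = 0 (W(h, A) = 2*(A - A) = 2*0 = 0)
r = 316/271 ≈ 1.1661
W(14, -19) + r = 0 + 316/271 = 316/271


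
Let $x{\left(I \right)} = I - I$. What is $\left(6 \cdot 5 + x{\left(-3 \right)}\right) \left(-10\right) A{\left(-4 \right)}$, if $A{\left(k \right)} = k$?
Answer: $1200$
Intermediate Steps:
$x{\left(I \right)} = 0$
$\left(6 \cdot 5 + x{\left(-3 \right)}\right) \left(-10\right) A{\left(-4 \right)} = \left(6 \cdot 5 + 0\right) \left(-10\right) \left(-4\right) = \left(30 + 0\right) \left(-10\right) \left(-4\right) = 30 \left(-10\right) \left(-4\right) = \left(-300\right) \left(-4\right) = 1200$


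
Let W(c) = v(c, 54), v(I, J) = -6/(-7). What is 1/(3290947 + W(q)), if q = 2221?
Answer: 7/23036635 ≈ 3.0386e-7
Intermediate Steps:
v(I, J) = 6/7 (v(I, J) = -6*(-⅐) = 6/7)
W(c) = 6/7
1/(3290947 + W(q)) = 1/(3290947 + 6/7) = 1/(23036635/7) = 7/23036635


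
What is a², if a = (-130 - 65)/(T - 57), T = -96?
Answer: 4225/2601 ≈ 1.6244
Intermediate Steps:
a = 65/51 (a = (-130 - 65)/(-96 - 57) = -195/(-153) = -195*(-1/153) = 65/51 ≈ 1.2745)
a² = (65/51)² = 4225/2601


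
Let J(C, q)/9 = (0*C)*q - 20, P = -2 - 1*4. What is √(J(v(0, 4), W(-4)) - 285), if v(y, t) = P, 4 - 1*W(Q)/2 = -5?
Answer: I*√465 ≈ 21.564*I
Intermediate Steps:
W(Q) = 18 (W(Q) = 8 - 2*(-5) = 8 + 10 = 18)
P = -6 (P = -2 - 4 = -6)
v(y, t) = -6
J(C, q) = -180 (J(C, q) = 9*((0*C)*q - 20) = 9*(0*q - 20) = 9*(0 - 20) = 9*(-20) = -180)
√(J(v(0, 4), W(-4)) - 285) = √(-180 - 285) = √(-465) = I*√465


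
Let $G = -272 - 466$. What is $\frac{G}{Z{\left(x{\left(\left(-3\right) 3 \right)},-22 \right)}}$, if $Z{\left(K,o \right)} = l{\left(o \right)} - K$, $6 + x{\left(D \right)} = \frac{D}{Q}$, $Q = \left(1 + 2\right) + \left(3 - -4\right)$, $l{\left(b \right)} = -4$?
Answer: $- \frac{7380}{29} \approx -254.48$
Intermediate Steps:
$Q = 10$ ($Q = 3 + \left(3 + 4\right) = 3 + 7 = 10$)
$x{\left(D \right)} = -6 + \frac{D}{10}$
$Z{\left(K,o \right)} = -4 - K$
$G = -738$
$\frac{G}{Z{\left(x{\left(\left(-3\right) 3 \right)},-22 \right)}} = - \frac{738}{-4 - \left(-6 + \frac{\left(-3\right) 3}{10}\right)} = - \frac{738}{-4 - \left(-6 + \frac{1}{10} \left(-9\right)\right)} = - \frac{738}{-4 - \left(-6 - \frac{9}{10}\right)} = - \frac{738}{-4 - - \frac{69}{10}} = - \frac{738}{-4 + \frac{69}{10}} = - \frac{738}{\frac{29}{10}} = \left(-738\right) \frac{10}{29} = - \frac{7380}{29}$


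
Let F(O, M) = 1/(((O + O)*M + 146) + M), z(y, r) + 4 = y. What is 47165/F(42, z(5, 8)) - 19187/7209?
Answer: 78542864848/7209 ≈ 1.0895e+7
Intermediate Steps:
z(y, r) = -4 + y
F(O, M) = 1/(146 + M + 2*M*O) (F(O, M) = 1/(((2*O)*M + 146) + M) = 1/((2*M*O + 146) + M) = 1/((146 + 2*M*O) + M) = 1/(146 + M + 2*M*O))
47165/F(42, z(5, 8)) - 19187/7209 = 47165/(1/(146 + (-4 + 5) + 2*(-4 + 5)*42)) - 19187/7209 = 47165/(1/(146 + 1 + 2*1*42)) - 19187*1/7209 = 47165/(1/(146 + 1 + 84)) - 19187/7209 = 47165/(1/231) - 19187/7209 = 47165*231 - 19187/7209 = 10895115 - 19187/7209 = 78542864848/7209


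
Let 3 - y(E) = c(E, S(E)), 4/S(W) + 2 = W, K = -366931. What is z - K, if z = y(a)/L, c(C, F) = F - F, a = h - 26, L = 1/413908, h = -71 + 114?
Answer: 1608655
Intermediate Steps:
h = 43
S(W) = 4/(-2 + W)
L = 1/413908 ≈ 2.4160e-6
a = 17 (a = 43 - 26 = 17)
c(C, F) = 0
y(E) = 3 (y(E) = 3 - 1*0 = 3 + 0 = 3)
z = 1241724 (z = 3/(1/413908) = 3*413908 = 1241724)
z - K = 1241724 - 1*(-366931) = 1241724 + 366931 = 1608655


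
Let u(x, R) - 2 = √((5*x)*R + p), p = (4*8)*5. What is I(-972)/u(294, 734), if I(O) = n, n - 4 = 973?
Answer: -977/539568 + 977*√269785/539568 ≈ 0.93869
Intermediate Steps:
p = 160 (p = 32*5 = 160)
n = 977 (n = 4 + 973 = 977)
u(x, R) = 2 + √(160 + 5*R*x) (u(x, R) = 2 + √((5*x)*R + 160) = 2 + √(5*R*x + 160) = 2 + √(160 + 5*R*x))
I(O) = 977
I(-972)/u(294, 734) = 977/(2 + √(160 + 5*734*294)) = 977/(2 + √(160 + 1078980)) = 977/(2 + √1079140) = 977/(2 + 2*√269785)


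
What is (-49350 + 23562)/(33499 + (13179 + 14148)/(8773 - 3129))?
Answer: -20792496/27013669 ≈ -0.76970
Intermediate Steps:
(-49350 + 23562)/(33499 + (13179 + 14148)/(8773 - 3129)) = -25788/(33499 + 27327/5644) = -25788/189095683/5644 = -25788*5644/189095683 = -20792496/27013669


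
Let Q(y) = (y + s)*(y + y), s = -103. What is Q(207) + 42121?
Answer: 85177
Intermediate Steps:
Q(y) = 2*y*(-103 + y) (Q(y) = (y - 103)*(y + y) = (-103 + y)*(2*y) = 2*y*(-103 + y))
Q(207) + 42121 = 2*207*(-103 + 207) + 42121 = 2*207*104 + 42121 = 43056 + 42121 = 85177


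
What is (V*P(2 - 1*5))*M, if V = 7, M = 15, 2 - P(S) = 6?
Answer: -420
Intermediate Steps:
P(S) = -4 (P(S) = 2 - 1*6 = 2 - 6 = -4)
(V*P(2 - 1*5))*M = (7*(-4))*15 = -28*15 = -420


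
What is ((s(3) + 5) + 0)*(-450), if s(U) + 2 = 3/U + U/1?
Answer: -3150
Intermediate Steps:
s(U) = -2 + U + 3/U (s(U) = -2 + (3/U + U/1) = -2 + (3/U + U*1) = -2 + (3/U + U) = -2 + (U + 3/U) = -2 + U + 3/U)
((s(3) + 5) + 0)*(-450) = (((-2 + 3 + 3/3) + 5) + 0)*(-450) = (((-2 + 3 + 3*(⅓)) + 5) + 0)*(-450) = (((-2 + 3 + 1) + 5) + 0)*(-450) = ((2 + 5) + 0)*(-450) = (7 + 0)*(-450) = 7*(-450) = -3150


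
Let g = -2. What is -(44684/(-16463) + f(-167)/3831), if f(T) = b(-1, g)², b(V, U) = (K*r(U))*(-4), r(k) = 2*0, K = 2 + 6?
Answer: 44684/16463 ≈ 2.7142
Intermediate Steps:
K = 8
r(k) = 0
b(V, U) = 0 (b(V, U) = (8*0)*(-4) = 0*(-4) = 0)
f(T) = 0 (f(T) = 0² = 0)
-(44684/(-16463) + f(-167)/3831) = -(44684/(-16463) + 0/3831) = -(44684*(-1/16463) + 0*(1/3831)) = -(-44684/16463 + 0) = -1*(-44684/16463) = 44684/16463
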